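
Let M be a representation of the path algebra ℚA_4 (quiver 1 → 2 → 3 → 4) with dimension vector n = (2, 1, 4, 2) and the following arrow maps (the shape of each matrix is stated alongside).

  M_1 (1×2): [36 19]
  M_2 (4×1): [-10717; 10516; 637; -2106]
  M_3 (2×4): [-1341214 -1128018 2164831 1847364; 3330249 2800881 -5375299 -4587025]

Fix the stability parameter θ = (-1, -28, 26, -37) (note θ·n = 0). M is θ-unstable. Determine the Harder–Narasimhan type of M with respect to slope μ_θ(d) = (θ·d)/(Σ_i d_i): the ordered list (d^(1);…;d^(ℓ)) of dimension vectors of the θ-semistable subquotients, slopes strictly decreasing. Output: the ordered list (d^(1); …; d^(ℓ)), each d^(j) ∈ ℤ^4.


Via rank(M_{q-1}∘⋯∘M_p): M ≅ I[1,1], I[1,4], I[3,3]^2, I[3,4].
μ_θ-semistable layers: μ^(1)=26; μ^(2)=-1; μ^(3)=-11/2; μ^(4)=-29/2

((0, 0, 2, 0); (1, 0, 0, 0); (0, 0, 2, 2); (1, 1, 0, 0))


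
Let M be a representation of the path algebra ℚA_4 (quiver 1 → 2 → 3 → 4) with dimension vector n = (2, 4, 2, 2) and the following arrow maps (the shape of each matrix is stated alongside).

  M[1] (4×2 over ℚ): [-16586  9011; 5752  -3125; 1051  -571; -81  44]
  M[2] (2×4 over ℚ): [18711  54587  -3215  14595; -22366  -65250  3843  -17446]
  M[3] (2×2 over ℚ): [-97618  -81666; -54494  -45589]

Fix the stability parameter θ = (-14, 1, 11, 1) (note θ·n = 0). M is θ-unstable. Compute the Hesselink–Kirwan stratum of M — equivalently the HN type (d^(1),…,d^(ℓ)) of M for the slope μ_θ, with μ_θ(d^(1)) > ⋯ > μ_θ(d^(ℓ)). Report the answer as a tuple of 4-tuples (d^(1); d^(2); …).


Via rank(M_{q-1}∘⋯∘M_p): M ≅ I[1,4]^2, I[2,2]^2.
μ_θ-semistable layers: μ^(1)=6; μ^(2)=1; μ^(3)=-14

((0, 0, 2, 2); (0, 4, 0, 0); (2, 0, 0, 0))


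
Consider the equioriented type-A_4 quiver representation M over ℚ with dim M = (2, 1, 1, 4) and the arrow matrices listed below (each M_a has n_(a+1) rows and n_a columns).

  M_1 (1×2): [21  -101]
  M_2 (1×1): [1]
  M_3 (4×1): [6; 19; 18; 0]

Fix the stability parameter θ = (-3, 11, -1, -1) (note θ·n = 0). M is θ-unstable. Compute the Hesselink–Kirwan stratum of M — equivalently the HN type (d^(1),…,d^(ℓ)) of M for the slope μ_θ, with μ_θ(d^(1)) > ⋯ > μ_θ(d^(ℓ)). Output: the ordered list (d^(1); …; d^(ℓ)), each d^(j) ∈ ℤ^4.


Barcode: M ≅ I[1,1], I[1,4], I[4,4]^3. HN layers by μ_θ (3 steps, strictly decreasing):
  μ^(1)=3; μ^(2)=-1; μ^(3)=-3

((0, 1, 1, 1); (0, 0, 0, 3); (2, 0, 0, 0))


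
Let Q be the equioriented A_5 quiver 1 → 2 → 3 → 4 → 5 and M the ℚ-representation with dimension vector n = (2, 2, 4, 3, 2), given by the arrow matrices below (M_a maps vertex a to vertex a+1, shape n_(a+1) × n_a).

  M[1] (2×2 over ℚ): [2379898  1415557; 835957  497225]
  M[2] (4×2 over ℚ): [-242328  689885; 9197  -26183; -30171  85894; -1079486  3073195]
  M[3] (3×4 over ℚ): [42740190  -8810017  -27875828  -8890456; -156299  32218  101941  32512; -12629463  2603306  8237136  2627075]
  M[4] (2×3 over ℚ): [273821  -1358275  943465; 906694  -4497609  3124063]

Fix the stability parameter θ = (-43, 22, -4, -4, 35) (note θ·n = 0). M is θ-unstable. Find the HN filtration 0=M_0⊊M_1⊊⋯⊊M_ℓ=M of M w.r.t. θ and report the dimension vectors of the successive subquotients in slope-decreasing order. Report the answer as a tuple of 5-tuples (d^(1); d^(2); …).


Interval decomposition of M: I[1,3], I[1,5], I[3,4], I[3,5].
HN type (ℓ=5): μ^(1)=35; μ^(2)=9; μ^(3)=14/3; μ^(4)=-4; μ^(5)=-43

((0, 0, 0, 0, 2); (0, 1, 1, 0, 0); (0, 1, 1, 1, 0); (0, 0, 2, 2, 0); (2, 0, 0, 0, 0))


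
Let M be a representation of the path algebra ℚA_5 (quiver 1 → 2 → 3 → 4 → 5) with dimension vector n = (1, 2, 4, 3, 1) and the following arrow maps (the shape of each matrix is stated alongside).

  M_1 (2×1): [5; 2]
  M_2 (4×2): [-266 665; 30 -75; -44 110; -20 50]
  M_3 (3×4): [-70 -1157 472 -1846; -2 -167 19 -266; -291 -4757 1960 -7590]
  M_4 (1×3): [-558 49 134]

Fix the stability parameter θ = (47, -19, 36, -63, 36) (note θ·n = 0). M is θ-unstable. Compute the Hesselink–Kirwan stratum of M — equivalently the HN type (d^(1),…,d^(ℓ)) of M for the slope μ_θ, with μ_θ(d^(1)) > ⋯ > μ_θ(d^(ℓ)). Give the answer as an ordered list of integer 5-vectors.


Barcode: M ≅ I[1,2], I[2,5], I[3,3], I[3,4]^2. HN layers by μ_θ (4 steps, strictly decreasing):
  μ^(1)=36; μ^(2)=14; μ^(3)=-27/2; μ^(4)=-19

((0, 0, 1, 0, 1); (1, 1, 0, 0, 0); (0, 0, 3, 3, 0); (0, 1, 0, 0, 0))


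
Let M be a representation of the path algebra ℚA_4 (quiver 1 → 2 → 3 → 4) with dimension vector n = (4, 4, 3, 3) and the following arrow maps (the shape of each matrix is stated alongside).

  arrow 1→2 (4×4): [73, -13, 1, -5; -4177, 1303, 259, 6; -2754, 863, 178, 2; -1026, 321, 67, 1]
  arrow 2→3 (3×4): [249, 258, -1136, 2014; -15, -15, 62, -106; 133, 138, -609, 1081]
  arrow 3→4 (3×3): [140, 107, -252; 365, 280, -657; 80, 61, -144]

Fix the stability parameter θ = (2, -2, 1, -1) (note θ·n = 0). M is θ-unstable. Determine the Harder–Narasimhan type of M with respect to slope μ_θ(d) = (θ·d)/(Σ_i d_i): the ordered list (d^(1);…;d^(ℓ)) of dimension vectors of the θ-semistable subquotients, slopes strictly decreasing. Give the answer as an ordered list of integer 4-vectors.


Barcode: M ≅ I[1,2], I[1,3], I[1,4]^2, I[4,4]. HN layers by μ_θ (3 steps, strictly decreasing):
  μ^(1)=1; μ^(2)=0; μ^(3)=-1

((0, 0, 1, 0); (4, 4, 2, 2); (0, 0, 0, 1))


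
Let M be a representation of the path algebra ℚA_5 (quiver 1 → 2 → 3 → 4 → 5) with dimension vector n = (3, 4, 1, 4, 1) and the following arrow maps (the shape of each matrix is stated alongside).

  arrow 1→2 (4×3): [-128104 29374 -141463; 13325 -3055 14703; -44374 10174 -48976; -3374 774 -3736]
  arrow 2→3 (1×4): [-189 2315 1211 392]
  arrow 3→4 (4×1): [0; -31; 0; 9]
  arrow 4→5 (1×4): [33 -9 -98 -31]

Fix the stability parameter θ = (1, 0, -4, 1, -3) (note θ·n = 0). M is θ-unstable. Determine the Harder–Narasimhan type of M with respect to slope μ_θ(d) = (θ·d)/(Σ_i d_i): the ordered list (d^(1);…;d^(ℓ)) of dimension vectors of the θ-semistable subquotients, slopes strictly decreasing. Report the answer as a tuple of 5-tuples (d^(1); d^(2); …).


Interval decomposition of M: I[1,1], I[1,2], I[1,4], I[2,2]^2, I[4,4]^2, I[4,5].
HN type (ℓ=4): μ^(1)=1; μ^(2)=1/2; μ^(3)=0; μ^(4)=-1

((1, 0, 0, 3, 0); (1, 1, 0, 0, 0); (0, 2, 0, 0, 0); (1, 1, 1, 1, 1))


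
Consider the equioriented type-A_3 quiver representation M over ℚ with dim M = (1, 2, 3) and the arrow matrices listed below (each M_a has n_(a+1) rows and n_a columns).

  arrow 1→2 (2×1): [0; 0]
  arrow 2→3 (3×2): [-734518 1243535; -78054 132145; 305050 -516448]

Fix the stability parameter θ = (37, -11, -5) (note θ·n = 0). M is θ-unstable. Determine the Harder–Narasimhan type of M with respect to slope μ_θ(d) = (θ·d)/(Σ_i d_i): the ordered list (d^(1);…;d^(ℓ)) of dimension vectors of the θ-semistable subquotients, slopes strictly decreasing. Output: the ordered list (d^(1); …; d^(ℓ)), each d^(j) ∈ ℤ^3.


Interval decomposition of M: I[1,1], I[2,3]^2, I[3,3].
HN type (ℓ=3): μ^(1)=37; μ^(2)=-5; μ^(3)=-11

((1, 0, 0); (0, 0, 3); (0, 2, 0))


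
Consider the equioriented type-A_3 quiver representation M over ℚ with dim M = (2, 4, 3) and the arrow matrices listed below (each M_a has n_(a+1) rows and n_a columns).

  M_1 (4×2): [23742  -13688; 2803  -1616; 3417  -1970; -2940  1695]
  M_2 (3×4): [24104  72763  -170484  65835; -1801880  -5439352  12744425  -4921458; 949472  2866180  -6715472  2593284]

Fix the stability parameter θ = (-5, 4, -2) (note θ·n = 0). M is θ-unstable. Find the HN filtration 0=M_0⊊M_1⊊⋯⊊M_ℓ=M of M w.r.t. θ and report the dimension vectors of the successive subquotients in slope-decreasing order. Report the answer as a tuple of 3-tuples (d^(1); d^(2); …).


Via rank(M_{q-1}∘⋯∘M_p): M ≅ I[1,3]^2, I[2,2]^2, I[3,3].
μ_θ-semistable layers: μ^(1)=4; μ^(2)=1; μ^(3)=-2; μ^(4)=-5

((0, 2, 0); (0, 2, 2); (0, 0, 1); (2, 0, 0))


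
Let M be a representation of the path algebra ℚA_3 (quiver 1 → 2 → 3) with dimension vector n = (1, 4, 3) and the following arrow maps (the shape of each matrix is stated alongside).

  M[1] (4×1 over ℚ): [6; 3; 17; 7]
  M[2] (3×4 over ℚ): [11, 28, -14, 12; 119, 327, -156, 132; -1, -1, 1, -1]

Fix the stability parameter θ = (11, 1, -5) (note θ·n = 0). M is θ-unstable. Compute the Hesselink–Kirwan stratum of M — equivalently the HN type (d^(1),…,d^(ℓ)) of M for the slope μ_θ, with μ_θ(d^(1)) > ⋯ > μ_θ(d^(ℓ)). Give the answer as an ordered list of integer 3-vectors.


Barcode: M ≅ I[1,3], I[2,2], I[2,3]^2. HN layers by μ_θ (3 steps, strictly decreasing):
  μ^(1)=7/3; μ^(2)=1; μ^(3)=-2

((1, 1, 1); (0, 1, 0); (0, 2, 2))


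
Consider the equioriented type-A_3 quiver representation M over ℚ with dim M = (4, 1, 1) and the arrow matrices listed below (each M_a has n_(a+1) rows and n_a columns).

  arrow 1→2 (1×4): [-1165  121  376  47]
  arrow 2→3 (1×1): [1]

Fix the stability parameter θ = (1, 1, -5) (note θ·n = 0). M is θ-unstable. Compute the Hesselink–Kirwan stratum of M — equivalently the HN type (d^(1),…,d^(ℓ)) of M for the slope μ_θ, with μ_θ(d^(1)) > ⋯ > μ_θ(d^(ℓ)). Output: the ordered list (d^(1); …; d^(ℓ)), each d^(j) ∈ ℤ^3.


Barcode: M ≅ I[1,1]^3, I[1,3]. HN layers by μ_θ (2 steps, strictly decreasing):
  μ^(1)=1; μ^(2)=-1

((3, 0, 0); (1, 1, 1))


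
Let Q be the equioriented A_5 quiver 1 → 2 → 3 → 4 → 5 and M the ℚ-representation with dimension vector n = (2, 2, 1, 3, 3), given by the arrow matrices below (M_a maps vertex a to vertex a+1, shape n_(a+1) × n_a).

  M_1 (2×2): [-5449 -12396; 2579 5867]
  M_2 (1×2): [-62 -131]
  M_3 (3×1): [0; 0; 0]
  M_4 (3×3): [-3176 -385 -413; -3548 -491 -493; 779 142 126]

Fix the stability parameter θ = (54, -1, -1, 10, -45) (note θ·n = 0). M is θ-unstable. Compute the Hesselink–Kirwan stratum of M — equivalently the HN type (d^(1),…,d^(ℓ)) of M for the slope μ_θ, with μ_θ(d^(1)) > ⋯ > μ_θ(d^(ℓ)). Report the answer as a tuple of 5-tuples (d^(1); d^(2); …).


Barcode: M ≅ I[1,2], I[1,3], I[4,5]^3. HN layers by μ_θ (3 steps, strictly decreasing):
  μ^(1)=53/2; μ^(2)=52/3; μ^(3)=-35/2

((1, 1, 0, 0, 0); (1, 1, 1, 0, 0); (0, 0, 0, 3, 3))


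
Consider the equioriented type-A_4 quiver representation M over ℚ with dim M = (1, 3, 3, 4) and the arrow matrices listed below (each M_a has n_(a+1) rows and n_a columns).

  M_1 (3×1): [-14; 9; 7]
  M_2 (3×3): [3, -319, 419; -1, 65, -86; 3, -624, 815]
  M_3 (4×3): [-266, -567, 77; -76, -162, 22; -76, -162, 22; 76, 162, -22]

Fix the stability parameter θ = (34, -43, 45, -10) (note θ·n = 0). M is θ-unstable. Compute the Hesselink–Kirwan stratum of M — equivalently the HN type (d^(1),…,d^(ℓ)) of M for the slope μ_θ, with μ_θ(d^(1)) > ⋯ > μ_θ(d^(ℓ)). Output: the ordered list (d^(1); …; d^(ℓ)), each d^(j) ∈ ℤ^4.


Via rank(M_{q-1}∘⋯∘M_p): M ≅ I[1,3], I[2,3], I[2,4], I[4,4]^3.
μ_θ-semistable layers: μ^(1)=45; μ^(2)=35/2; μ^(3)=-9/2; μ^(4)=-10; μ^(5)=-43

((0, 0, 2, 0); (0, 0, 1, 1); (1, 1, 0, 0); (0, 0, 0, 3); (0, 2, 0, 0))


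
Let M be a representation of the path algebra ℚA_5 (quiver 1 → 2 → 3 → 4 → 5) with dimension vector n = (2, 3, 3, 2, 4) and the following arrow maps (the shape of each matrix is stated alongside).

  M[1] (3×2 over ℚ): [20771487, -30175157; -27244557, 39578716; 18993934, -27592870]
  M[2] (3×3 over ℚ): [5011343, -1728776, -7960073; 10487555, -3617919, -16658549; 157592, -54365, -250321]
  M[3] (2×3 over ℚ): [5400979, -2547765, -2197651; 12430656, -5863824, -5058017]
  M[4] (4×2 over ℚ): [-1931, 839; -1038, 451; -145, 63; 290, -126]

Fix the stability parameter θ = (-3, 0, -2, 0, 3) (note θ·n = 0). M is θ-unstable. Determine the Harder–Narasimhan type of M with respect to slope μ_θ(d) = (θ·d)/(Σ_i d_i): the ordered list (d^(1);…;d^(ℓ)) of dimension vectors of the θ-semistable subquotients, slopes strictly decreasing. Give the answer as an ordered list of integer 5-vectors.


Via rank(M_{q-1}∘⋯∘M_p): M ≅ I[1,3], I[1,5], I[2,5], I[5,5]^2.
μ_θ-semistable layers: μ^(1)=3; μ^(2)=0; μ^(3)=-1; μ^(4)=-3

((0, 0, 0, 0, 4); (0, 0, 0, 2, 0); (0, 3, 3, 0, 0); (2, 0, 0, 0, 0))


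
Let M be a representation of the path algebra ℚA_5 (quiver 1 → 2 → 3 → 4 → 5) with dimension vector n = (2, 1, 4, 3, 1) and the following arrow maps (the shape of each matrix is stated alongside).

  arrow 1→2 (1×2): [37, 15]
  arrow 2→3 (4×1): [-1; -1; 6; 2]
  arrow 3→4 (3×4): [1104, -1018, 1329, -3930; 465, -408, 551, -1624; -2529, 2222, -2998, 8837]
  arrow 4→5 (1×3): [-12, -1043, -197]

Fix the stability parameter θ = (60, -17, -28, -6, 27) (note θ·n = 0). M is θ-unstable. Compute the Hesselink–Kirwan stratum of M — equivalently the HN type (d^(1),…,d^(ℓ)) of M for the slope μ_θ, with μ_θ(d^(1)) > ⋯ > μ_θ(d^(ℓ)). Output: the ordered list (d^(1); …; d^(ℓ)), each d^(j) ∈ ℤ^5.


Barcode: M ≅ I[1,1], I[1,4], I[3,3], I[3,4], I[3,5]. HN layers by μ_θ (5 steps, strictly decreasing):
  μ^(1)=60; μ^(2)=27; μ^(3)=9/4; μ^(4)=-6; μ^(5)=-28

((1, 0, 0, 0, 0); (0, 0, 0, 0, 1); (1, 1, 1, 1, 0); (0, 0, 0, 2, 0); (0, 0, 3, 0, 0))


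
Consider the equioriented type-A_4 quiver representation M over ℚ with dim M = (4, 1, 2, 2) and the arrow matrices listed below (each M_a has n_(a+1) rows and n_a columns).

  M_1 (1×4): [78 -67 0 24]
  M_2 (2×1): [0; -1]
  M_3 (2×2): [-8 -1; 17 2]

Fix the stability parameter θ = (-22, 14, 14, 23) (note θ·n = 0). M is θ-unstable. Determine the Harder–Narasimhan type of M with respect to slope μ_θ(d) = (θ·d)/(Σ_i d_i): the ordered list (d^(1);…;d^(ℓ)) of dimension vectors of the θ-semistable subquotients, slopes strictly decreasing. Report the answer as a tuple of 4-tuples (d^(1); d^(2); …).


Via rank(M_{q-1}∘⋯∘M_p): M ≅ I[1,1]^3, I[1,4], I[3,4].
μ_θ-semistable layers: μ^(1)=23; μ^(2)=14; μ^(3)=-22

((0, 0, 0, 2); (0, 1, 2, 0); (4, 0, 0, 0))


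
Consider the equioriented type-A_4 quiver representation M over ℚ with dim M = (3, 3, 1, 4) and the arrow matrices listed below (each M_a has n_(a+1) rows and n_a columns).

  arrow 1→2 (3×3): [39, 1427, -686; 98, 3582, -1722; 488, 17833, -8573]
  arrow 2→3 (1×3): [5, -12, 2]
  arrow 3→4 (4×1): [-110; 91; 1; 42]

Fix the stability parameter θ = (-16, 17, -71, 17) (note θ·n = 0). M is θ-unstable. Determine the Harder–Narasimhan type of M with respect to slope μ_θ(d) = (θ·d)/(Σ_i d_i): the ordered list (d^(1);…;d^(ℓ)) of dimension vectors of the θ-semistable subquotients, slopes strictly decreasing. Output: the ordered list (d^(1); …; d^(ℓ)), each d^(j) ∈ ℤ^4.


Via rank(M_{q-1}∘⋯∘M_p): M ≅ I[1,2]^2, I[1,4], I[4,4]^3.
μ_θ-semistable layers: μ^(1)=17; μ^(2)=-16; μ^(3)=-70/3

((0, 2, 0, 4); (2, 0, 0, 0); (1, 1, 1, 0))


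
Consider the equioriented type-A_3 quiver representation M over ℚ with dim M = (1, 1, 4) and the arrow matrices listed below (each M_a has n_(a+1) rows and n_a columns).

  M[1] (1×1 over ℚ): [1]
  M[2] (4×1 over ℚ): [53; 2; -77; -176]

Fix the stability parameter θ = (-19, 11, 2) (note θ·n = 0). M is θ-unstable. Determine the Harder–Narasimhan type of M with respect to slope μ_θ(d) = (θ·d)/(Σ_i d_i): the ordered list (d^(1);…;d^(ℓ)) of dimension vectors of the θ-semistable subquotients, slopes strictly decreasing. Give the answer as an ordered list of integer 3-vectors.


Barcode: M ≅ I[1,3], I[3,3]^3. HN layers by μ_θ (3 steps, strictly decreasing):
  μ^(1)=13/2; μ^(2)=2; μ^(3)=-19

((0, 1, 1); (0, 0, 3); (1, 0, 0))


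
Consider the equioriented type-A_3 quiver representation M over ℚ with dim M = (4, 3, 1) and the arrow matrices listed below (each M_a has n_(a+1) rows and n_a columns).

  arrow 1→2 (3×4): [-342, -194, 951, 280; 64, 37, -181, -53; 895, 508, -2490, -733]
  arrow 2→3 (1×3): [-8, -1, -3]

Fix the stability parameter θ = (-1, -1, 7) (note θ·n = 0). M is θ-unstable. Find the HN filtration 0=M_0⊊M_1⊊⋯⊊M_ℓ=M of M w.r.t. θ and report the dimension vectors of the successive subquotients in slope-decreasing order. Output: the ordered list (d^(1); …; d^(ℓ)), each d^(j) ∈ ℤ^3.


Interval decomposition of M: I[1,1], I[1,2]^2, I[1,3].
HN type (ℓ=2): μ^(1)=7; μ^(2)=-1

((0, 0, 1); (4, 3, 0))


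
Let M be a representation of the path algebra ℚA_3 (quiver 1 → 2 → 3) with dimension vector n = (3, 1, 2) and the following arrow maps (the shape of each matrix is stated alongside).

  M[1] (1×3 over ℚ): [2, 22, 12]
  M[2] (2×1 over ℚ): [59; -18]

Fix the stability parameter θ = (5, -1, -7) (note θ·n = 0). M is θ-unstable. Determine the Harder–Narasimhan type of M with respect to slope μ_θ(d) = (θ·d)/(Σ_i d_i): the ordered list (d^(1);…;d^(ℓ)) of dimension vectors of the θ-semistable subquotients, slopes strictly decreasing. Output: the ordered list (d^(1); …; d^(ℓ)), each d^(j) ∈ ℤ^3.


Interval decomposition of M: I[1,1]^2, I[1,3], I[3,3].
HN type (ℓ=3): μ^(1)=5; μ^(2)=-1; μ^(3)=-7

((2, 0, 0); (1, 1, 1); (0, 0, 1))


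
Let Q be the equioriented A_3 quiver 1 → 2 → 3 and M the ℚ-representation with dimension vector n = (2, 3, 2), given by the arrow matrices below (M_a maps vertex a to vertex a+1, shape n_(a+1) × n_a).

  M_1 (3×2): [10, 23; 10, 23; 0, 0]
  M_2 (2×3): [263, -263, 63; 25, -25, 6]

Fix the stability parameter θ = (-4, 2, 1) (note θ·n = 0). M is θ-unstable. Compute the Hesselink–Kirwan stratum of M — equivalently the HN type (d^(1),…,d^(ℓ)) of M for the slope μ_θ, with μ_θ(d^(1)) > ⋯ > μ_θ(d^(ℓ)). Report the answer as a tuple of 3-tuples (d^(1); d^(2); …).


Interval decomposition of M: I[1,1], I[1,2], I[2,3]^2.
HN type (ℓ=3): μ^(1)=2; μ^(2)=3/2; μ^(3)=-4

((0, 1, 0); (0, 2, 2); (2, 0, 0))


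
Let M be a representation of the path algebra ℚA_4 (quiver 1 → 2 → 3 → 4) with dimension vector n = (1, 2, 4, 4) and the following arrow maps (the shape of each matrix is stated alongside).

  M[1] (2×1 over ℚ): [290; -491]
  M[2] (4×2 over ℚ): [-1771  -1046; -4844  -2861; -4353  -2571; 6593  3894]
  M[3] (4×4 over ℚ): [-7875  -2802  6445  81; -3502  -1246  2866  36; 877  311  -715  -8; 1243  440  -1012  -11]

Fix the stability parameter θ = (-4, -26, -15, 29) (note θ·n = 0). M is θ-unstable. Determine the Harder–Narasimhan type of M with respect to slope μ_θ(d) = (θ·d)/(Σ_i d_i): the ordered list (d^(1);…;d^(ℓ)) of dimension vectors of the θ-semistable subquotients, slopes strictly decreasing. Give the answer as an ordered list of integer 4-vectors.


Via rank(M_{q-1}∘⋯∘M_p): M ≅ I[1,4], I[2,3], I[3,4]^2, I[4,4].
μ_θ-semistable layers: μ^(1)=29; μ^(2)=-15; μ^(3)=-26

((0, 0, 0, 4); (1, 1, 4, 0); (0, 1, 0, 0))


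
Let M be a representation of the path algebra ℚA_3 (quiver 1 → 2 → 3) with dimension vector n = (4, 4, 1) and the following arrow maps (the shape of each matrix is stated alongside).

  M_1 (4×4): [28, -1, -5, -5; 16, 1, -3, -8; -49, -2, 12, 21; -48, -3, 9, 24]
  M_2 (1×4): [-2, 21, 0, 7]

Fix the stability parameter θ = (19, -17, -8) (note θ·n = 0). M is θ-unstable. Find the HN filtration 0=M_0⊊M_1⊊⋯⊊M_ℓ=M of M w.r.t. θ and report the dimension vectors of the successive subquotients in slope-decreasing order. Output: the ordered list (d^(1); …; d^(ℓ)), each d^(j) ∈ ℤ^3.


Interval decomposition of M: I[1,1], I[1,2]^2, I[1,3], I[2,2].
HN type (ℓ=4): μ^(1)=19; μ^(2)=1; μ^(3)=-2; μ^(4)=-17

((1, 0, 0); (2, 2, 0); (1, 1, 1); (0, 1, 0))


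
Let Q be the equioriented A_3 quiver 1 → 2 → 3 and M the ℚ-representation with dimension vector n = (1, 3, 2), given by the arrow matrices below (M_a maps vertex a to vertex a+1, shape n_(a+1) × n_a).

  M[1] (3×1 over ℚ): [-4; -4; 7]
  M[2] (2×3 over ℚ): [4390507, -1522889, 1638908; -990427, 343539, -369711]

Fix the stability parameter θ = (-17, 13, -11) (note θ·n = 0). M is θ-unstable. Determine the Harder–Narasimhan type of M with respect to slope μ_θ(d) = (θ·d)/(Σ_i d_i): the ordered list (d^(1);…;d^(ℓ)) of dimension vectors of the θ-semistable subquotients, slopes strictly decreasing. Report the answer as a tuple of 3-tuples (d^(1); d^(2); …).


Via rank(M_{q-1}∘⋯∘M_p): M ≅ I[1,3], I[2,2], I[2,3].
μ_θ-semistable layers: μ^(1)=13; μ^(2)=1; μ^(3)=-17

((0, 1, 0); (0, 2, 2); (1, 0, 0))


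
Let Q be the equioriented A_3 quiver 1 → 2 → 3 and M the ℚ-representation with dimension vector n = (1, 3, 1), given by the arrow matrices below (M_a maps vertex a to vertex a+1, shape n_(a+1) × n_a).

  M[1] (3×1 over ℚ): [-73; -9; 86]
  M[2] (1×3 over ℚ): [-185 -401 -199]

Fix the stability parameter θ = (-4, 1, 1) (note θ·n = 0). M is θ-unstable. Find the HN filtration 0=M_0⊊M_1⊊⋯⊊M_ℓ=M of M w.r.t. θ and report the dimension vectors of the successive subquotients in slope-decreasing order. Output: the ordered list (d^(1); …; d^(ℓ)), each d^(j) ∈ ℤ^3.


Barcode: M ≅ I[1,2], I[2,2], I[2,3]. HN layers by μ_θ (2 steps, strictly decreasing):
  μ^(1)=1; μ^(2)=-4

((0, 3, 1); (1, 0, 0))


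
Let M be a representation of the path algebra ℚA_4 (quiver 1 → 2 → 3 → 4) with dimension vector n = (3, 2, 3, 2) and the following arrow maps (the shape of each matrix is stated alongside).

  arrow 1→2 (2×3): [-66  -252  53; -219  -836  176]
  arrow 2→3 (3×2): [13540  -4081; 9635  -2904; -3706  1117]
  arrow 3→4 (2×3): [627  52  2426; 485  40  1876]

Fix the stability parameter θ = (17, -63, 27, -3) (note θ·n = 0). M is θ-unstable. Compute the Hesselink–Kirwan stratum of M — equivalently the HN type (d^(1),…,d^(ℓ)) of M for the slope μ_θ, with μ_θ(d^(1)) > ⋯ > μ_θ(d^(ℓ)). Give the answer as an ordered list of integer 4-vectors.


Barcode: M ≅ I[1,1], I[1,3], I[1,4], I[3,4]. HN layers by μ_θ (4 steps, strictly decreasing):
  μ^(1)=27; μ^(2)=17; μ^(3)=12; μ^(4)=-23

((0, 0, 1, 0); (1, 0, 0, 0); (0, 0, 2, 2); (2, 2, 0, 0))


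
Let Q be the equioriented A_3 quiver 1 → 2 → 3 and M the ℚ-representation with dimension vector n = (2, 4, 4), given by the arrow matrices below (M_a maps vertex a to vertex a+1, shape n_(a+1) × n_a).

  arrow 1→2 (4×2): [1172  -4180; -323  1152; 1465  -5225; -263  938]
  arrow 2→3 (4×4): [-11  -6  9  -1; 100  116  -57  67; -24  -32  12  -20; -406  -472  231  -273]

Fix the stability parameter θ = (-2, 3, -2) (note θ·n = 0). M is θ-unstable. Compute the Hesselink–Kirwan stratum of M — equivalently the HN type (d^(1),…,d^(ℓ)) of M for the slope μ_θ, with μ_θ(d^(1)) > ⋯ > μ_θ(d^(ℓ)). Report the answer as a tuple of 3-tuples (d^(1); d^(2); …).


Barcode: M ≅ I[1,3]^2, I[2,2]^2, I[3,3]^2. HN layers by μ_θ (3 steps, strictly decreasing):
  μ^(1)=3; μ^(2)=1/2; μ^(3)=-2

((0, 2, 0); (0, 2, 2); (2, 0, 2))


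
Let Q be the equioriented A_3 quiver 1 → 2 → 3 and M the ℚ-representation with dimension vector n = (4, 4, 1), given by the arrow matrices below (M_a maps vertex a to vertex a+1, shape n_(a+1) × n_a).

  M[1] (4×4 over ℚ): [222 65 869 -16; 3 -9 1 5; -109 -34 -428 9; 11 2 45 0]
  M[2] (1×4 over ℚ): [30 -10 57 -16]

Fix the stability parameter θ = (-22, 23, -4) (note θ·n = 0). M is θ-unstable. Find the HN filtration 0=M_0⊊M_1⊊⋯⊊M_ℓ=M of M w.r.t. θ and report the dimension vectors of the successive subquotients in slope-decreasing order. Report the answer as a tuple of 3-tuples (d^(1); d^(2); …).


Interval decomposition of M: I[1,2]^3, I[1,3].
HN type (ℓ=3): μ^(1)=23; μ^(2)=19/2; μ^(3)=-22

((0, 3, 0); (0, 1, 1); (4, 0, 0))


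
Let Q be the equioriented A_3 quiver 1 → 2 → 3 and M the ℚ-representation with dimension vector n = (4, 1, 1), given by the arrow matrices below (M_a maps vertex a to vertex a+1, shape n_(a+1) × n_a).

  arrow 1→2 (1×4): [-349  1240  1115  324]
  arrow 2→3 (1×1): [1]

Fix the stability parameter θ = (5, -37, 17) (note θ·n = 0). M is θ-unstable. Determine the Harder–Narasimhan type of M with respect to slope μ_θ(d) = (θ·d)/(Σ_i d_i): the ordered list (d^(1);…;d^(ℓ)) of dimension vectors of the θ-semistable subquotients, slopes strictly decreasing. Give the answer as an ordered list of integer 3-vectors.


Barcode: M ≅ I[1,1]^3, I[1,3]. HN layers by μ_θ (3 steps, strictly decreasing):
  μ^(1)=17; μ^(2)=5; μ^(3)=-16

((0, 0, 1); (3, 0, 0); (1, 1, 0))


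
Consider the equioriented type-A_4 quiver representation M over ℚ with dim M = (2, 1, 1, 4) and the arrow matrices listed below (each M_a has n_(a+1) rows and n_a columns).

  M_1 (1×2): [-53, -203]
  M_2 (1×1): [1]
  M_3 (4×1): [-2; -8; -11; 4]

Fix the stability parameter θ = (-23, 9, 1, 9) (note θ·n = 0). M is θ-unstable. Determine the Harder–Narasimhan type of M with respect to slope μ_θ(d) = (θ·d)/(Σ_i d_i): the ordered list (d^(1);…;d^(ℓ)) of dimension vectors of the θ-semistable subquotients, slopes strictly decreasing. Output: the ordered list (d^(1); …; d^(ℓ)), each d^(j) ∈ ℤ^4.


Via rank(M_{q-1}∘⋯∘M_p): M ≅ I[1,1], I[1,4], I[4,4]^3.
μ_θ-semistable layers: μ^(1)=9; μ^(2)=5; μ^(3)=-23

((0, 0, 0, 4); (0, 1, 1, 0); (2, 0, 0, 0))


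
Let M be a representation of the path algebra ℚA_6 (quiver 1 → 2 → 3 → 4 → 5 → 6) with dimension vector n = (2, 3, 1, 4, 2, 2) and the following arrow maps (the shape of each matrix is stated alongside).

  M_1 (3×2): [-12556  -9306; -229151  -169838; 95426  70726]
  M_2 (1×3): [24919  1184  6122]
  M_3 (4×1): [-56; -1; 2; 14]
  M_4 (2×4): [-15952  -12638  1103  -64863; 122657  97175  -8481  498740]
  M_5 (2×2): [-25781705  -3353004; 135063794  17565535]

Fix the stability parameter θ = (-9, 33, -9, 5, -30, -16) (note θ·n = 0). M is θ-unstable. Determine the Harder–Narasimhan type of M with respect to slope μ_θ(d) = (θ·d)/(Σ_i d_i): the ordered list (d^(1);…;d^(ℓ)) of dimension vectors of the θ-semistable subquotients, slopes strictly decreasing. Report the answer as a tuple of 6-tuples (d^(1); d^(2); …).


Via rank(M_{q-1}∘⋯∘M_p): M ≅ I[1,2], I[1,6], I[2,2], I[4,4]^2, I[4,6].
μ_θ-semistable layers: μ^(1)=33; μ^(2)=5; μ^(3)=-17/5; μ^(4)=-9; μ^(5)=-41/3

((0, 2, 0, 0, 0, 0); (0, 0, 0, 2, 0, 0); (0, 1, 1, 1, 1, 1); (2, 0, 0, 0, 0, 0); (0, 0, 0, 1, 1, 1))


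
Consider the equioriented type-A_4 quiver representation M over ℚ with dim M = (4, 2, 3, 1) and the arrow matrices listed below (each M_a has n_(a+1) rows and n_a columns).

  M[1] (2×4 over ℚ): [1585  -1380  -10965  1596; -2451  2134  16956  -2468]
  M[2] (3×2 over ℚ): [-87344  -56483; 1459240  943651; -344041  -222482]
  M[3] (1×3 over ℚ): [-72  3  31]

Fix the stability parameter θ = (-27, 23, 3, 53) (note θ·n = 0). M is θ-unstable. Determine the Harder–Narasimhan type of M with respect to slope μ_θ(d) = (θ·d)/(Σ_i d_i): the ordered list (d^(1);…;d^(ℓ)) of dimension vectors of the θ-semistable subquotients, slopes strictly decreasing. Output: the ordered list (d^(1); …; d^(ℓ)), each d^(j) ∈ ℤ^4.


Via rank(M_{q-1}∘⋯∘M_p): M ≅ I[1,1]^2, I[1,3], I[1,4], I[3,3].
μ_θ-semistable layers: μ^(1)=53; μ^(2)=13; μ^(3)=3; μ^(4)=-27

((0, 0, 0, 1); (0, 2, 2, 0); (0, 0, 1, 0); (4, 0, 0, 0))


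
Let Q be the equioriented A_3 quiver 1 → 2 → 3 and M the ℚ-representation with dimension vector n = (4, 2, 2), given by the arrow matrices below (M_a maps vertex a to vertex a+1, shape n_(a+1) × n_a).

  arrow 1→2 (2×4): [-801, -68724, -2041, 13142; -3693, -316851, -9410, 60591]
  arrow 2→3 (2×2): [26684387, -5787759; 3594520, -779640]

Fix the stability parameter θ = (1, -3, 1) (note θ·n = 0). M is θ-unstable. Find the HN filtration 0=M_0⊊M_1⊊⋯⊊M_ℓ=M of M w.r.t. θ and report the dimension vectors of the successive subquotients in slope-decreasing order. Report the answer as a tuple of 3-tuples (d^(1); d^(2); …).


Barcode: M ≅ I[1,1]^2, I[1,2], I[1,3], I[3,3]. HN layers by μ_θ (2 steps, strictly decreasing):
  μ^(1)=1; μ^(2)=-1

((2, 0, 2); (2, 2, 0))


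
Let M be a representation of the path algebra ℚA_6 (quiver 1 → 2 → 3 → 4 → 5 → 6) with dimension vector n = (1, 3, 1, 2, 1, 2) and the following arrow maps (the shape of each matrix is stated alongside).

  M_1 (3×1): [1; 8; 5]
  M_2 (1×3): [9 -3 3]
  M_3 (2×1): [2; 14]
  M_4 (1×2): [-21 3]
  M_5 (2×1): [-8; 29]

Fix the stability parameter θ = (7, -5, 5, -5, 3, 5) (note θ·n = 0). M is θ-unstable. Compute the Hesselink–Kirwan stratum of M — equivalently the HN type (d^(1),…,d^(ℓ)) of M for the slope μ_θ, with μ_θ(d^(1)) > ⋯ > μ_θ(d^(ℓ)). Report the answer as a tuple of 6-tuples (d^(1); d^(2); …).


Via rank(M_{q-1}∘⋯∘M_p): M ≅ I[1,2], I[2,2], I[2,4], I[4,6], I[6,6].
μ_θ-semistable layers: μ^(1)=5; μ^(2)=3; μ^(3)=1; μ^(4)=0; μ^(5)=-5

((0, 0, 0, 0, 0, 2); (0, 0, 0, 0, 1, 0); (1, 1, 0, 0, 0, 0); (0, 0, 1, 1, 0, 0); (0, 2, 0, 1, 0, 0))


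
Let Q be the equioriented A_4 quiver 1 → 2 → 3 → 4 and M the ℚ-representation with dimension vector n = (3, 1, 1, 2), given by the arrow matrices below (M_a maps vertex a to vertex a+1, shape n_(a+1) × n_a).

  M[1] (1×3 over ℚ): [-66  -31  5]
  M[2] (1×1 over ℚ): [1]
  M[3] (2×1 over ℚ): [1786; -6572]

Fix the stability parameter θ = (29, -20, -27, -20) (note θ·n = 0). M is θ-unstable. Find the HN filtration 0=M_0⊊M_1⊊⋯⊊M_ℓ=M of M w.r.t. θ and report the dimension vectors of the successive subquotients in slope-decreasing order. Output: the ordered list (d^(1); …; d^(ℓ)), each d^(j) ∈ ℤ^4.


Interval decomposition of M: I[1,1]^2, I[1,4], I[4,4].
HN type (ℓ=3): μ^(1)=29; μ^(2)=-19/2; μ^(3)=-20

((2, 0, 0, 0); (1, 1, 1, 1); (0, 0, 0, 1))


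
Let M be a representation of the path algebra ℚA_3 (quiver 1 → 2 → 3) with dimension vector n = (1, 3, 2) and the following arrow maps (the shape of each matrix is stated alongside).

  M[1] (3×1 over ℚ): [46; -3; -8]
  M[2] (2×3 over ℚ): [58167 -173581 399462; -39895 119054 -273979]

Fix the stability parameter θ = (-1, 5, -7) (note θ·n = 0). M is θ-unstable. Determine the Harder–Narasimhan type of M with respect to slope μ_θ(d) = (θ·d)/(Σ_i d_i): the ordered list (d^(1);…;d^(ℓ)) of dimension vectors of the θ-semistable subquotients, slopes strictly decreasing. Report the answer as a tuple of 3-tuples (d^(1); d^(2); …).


Via rank(M_{q-1}∘⋯∘M_p): M ≅ I[1,3], I[2,2], I[2,3].
μ_θ-semistable layers: μ^(1)=5; μ^(2)=-1

((0, 1, 0); (1, 2, 2))


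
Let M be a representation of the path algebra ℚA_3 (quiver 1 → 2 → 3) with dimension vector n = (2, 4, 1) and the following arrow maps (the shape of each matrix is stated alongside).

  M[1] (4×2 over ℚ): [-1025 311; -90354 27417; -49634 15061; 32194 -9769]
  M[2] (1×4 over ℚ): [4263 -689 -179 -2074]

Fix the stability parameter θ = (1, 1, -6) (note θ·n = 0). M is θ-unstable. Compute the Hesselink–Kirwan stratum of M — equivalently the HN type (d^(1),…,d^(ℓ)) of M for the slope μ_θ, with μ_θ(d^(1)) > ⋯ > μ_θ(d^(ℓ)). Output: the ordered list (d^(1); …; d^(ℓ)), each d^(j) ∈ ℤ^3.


Barcode: M ≅ I[1,2], I[1,3], I[2,2]^2. HN layers by μ_θ (2 steps, strictly decreasing):
  μ^(1)=1; μ^(2)=-4/3

((1, 3, 0); (1, 1, 1))


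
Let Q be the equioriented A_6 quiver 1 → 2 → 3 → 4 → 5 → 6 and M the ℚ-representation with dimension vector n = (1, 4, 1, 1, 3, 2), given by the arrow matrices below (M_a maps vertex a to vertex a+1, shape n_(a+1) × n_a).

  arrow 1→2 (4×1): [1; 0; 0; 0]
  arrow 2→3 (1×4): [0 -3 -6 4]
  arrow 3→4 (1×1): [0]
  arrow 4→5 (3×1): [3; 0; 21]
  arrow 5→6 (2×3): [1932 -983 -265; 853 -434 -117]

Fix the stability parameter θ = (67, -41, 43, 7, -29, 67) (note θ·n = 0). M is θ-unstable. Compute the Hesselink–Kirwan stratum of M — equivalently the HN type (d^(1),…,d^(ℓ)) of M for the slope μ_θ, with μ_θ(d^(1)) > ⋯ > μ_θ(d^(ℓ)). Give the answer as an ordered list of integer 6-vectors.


Via rank(M_{q-1}∘⋯∘M_p): M ≅ I[1,2], I[2,2]^2, I[2,3], I[4,6], I[5,5], I[5,6].
μ_θ-semistable layers: μ^(1)=67; μ^(2)=43; μ^(3)=13; μ^(4)=-11; μ^(5)=-29; μ^(6)=-41

((0, 0, 0, 0, 0, 2); (0, 0, 1, 0, 0, 0); (1, 1, 0, 0, 0, 0); (0, 0, 0, 1, 1, 0); (0, 0, 0, 0, 2, 0); (0, 3, 0, 0, 0, 0))


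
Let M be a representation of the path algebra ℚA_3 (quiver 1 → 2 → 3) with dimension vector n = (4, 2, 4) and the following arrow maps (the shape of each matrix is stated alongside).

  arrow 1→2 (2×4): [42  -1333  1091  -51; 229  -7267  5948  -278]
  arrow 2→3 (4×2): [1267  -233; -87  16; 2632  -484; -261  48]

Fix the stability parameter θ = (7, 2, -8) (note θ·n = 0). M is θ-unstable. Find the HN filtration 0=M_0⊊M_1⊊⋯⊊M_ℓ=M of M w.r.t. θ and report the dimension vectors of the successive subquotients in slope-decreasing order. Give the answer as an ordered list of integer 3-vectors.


Interval decomposition of M: I[1,1]^2, I[1,3]^2, I[3,3]^2.
HN type (ℓ=3): μ^(1)=7; μ^(2)=1/3; μ^(3)=-8

((2, 0, 0); (2, 2, 2); (0, 0, 2))


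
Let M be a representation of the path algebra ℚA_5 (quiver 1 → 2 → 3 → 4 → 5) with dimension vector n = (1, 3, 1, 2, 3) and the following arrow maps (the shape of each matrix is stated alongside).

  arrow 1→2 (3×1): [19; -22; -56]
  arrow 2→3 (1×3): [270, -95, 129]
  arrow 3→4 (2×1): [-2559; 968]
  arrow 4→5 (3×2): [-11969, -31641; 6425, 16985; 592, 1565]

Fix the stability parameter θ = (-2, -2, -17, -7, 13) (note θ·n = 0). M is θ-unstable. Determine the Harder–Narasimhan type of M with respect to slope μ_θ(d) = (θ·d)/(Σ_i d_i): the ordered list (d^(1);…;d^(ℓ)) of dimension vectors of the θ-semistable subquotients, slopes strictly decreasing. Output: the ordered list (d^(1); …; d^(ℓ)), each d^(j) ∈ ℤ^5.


Barcode: M ≅ I[1,5], I[2,2]^2, I[4,5], I[5,5]. HN layers by μ_θ (3 steps, strictly decreasing):
  μ^(1)=13; μ^(2)=-2; μ^(3)=-7

((0, 0, 0, 0, 3); (0, 2, 0, 0, 0); (1, 1, 1, 2, 0))


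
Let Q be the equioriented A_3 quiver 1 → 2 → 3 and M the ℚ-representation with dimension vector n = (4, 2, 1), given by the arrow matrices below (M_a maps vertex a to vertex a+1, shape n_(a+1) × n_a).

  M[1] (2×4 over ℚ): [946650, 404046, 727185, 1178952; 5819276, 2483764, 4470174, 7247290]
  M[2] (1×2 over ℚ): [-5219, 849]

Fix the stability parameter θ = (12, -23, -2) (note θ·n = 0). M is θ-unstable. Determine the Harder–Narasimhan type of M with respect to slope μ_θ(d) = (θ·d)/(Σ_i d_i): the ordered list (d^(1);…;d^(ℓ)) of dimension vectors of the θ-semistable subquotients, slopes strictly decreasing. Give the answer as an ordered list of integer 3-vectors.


Interval decomposition of M: I[1,1]^2, I[1,2], I[1,3].
HN type (ℓ=3): μ^(1)=12; μ^(2)=-2; μ^(3)=-11/2

((2, 0, 0); (0, 0, 1); (2, 2, 0))


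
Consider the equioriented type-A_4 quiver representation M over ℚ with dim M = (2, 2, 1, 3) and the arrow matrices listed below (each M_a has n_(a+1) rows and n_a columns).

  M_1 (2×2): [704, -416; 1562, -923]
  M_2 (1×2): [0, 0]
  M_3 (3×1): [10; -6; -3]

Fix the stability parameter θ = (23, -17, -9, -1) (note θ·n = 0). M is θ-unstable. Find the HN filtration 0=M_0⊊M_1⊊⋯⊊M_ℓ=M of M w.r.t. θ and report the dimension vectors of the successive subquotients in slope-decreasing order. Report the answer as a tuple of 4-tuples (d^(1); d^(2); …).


Interval decomposition of M: I[1,1], I[1,2], I[2,2], I[3,4], I[4,4]^2.
HN type (ℓ=5): μ^(1)=23; μ^(2)=3; μ^(3)=-1; μ^(4)=-9; μ^(5)=-17

((1, 0, 0, 0); (1, 1, 0, 0); (0, 0, 0, 3); (0, 0, 1, 0); (0, 1, 0, 0))


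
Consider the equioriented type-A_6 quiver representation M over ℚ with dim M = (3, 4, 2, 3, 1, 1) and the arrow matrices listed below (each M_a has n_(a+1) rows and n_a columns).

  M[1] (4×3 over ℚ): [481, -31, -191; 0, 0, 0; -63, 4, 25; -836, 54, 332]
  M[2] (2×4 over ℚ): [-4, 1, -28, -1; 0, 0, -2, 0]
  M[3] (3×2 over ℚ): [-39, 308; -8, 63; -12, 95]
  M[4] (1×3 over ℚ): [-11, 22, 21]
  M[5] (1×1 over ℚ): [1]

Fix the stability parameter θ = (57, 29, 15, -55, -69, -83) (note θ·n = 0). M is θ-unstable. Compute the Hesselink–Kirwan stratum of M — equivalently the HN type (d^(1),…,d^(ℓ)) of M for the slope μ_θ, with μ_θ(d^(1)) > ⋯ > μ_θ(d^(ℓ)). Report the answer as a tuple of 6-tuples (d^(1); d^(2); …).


Barcode: M ≅ I[1,1], I[1,4], I[1,6], I[2,2]^2, I[4,4]. HN layers by μ_θ (5 steps, strictly decreasing):
  μ^(1)=57; μ^(2)=29; μ^(3)=23/2; μ^(4)=-53/3; μ^(5)=-55

((1, 0, 0, 0, 0, 0); (0, 2, 0, 0, 0, 0); (1, 1, 1, 1, 0, 0); (1, 1, 1, 1, 1, 1); (0, 0, 0, 1, 0, 0))


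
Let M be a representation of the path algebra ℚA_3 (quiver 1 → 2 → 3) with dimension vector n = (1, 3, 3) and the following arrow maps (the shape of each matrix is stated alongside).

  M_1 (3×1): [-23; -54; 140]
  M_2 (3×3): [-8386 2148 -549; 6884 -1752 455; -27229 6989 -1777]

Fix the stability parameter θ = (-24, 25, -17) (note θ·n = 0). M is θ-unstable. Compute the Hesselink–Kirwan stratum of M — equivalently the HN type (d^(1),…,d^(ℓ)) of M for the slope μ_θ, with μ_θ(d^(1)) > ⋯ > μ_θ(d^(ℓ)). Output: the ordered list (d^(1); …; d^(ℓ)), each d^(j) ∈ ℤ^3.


Via rank(M_{q-1}∘⋯∘M_p): M ≅ I[1,3], I[2,3]^2.
μ_θ-semistable layers: μ^(1)=4; μ^(2)=-24

((0, 3, 3); (1, 0, 0))


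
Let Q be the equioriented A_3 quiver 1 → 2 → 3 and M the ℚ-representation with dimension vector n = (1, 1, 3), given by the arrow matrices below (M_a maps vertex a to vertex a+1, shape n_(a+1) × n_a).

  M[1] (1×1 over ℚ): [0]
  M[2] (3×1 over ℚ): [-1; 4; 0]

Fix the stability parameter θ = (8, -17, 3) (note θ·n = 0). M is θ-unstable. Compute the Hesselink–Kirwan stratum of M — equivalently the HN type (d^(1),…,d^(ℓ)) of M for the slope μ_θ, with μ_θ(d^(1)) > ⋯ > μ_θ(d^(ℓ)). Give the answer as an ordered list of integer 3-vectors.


Interval decomposition of M: I[1,1], I[2,3], I[3,3]^2.
HN type (ℓ=3): μ^(1)=8; μ^(2)=3; μ^(3)=-17

((1, 0, 0); (0, 0, 3); (0, 1, 0))


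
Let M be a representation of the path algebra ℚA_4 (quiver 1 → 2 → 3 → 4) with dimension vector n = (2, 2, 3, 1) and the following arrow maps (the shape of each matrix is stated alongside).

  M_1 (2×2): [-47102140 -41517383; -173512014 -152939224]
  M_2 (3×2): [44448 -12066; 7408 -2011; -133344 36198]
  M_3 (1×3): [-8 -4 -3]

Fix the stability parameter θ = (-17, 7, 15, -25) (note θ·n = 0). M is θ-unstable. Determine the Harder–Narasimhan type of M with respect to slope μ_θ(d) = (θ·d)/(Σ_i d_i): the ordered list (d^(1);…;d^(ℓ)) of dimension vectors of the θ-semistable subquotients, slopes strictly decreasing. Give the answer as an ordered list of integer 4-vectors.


Via rank(M_{q-1}∘⋯∘M_p): M ≅ I[1,2], I[1,4], I[3,3]^2.
μ_θ-semistable layers: μ^(1)=15; μ^(2)=7; μ^(3)=-1; μ^(4)=-17

((0, 0, 2, 0); (0, 1, 0, 0); (0, 1, 1, 1); (2, 0, 0, 0))


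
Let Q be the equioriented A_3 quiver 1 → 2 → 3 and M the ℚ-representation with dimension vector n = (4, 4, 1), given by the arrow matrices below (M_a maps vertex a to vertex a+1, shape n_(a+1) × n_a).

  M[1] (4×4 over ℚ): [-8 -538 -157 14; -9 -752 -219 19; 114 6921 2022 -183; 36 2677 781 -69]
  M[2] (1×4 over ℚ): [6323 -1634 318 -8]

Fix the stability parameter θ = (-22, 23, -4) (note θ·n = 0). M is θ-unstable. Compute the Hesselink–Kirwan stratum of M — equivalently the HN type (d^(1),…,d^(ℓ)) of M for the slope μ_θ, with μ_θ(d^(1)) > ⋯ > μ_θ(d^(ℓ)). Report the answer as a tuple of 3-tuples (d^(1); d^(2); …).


Barcode: M ≅ I[1,1], I[1,2]^2, I[1,3], I[2,2]. HN layers by μ_θ (3 steps, strictly decreasing):
  μ^(1)=23; μ^(2)=19/2; μ^(3)=-22

((0, 3, 0); (0, 1, 1); (4, 0, 0))
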